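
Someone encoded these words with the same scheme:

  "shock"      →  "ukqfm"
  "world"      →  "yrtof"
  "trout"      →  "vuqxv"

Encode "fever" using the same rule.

hhxht

Shifts by position in shock: pos 0: s→u (+2), pos 1: h→k (+3), pos 2: o→q (+2), pos 3: c→f (+3) — repeating every 2. The shifts repeat in a cycle of length 2: positions 0,1,… shift by +2, +3, then the pattern repeats.
Applying it to fever: f+2=h, e+3=h, v+2=x, e+3=h, r+2=t.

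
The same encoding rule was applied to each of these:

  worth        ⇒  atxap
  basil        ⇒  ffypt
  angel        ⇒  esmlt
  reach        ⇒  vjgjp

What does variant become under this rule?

In worth: w→a is +4, o→t is +5, r→x is +6, t→a is +7 — the shift increases by 1 each position. The shift increases by 1 at each position, starting from +4: 4, 5, 6, ….
On variant: v+4=z, a+5=f, r+6=x, i+7=p, a+8=i, n+9=w, t+10=d.

zfxpiwd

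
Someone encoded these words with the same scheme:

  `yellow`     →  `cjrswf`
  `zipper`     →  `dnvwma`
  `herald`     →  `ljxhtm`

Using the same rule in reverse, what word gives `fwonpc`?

bright

Each letter shifts forward by (position + 4), i.e. 4, 5, 6, … — the shift grows by one for each successive letter.
Decoding fwonpc: f−4=b, w−5=r, o−6=i, n−7=g, p−8=h, c−9=t.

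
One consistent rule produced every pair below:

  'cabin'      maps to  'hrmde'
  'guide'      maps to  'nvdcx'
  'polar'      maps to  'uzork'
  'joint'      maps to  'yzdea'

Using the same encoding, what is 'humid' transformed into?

Treating letters as 0–25, the rule is x ↦ 21x + 17 (mod 26).
Applying it to humid: h(7)→21·7+17≡8=i; u(20)→21·20+17≡21=v; m(12)→21·12+17≡9=j; i(8)→21·8+17≡3=d; d(3)→21·3+17≡2=c (all mod 26).

ivjdc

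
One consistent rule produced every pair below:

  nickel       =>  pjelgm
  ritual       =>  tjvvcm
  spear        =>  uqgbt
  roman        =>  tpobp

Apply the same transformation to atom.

Shifts by position in nickel: pos 0: n→p (+2), pos 1: i→j (+1), pos 2: c→e (+2), pos 3: k→l (+1) — repeating every 2. It's a Vigenère-style cipher with numeric key [2,1]: position i shifts by key[i mod 2].
On atom: a+2=c, t+1=u, o+2=q, m+1=n.

cuqn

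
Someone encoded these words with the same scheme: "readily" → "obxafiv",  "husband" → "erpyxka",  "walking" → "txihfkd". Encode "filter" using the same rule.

Compare letters: r→o is +23, e→b is +23, a→x is +23 — a constant shift. It's a constant shift of +23 (ROT23).
Applying it to filter: f+23=c, i+23=f, l+23=i, t+23=q, e+23=b, r+23=o.

cfiqbo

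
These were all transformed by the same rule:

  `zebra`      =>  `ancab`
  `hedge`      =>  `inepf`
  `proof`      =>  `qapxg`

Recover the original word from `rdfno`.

queen

Shifts by position in zebra: pos 0: z→a (+1), pos 1: e→n (+9), pos 2: b→c (+1), pos 3: r→a (+9) — repeating every 2. It's a Vigenère-style cipher with numeric key [1,9]: position i shifts by key[i mod 2].
Undoing it on rdfno: r−1=q, d−9=u, f−1=e, n−9=e, o−1=n.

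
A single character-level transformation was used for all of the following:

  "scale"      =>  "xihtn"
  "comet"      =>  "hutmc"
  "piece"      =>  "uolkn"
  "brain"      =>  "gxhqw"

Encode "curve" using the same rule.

haydn

In scale: s→x is +5, c→i is +6, a→h is +7, l→t is +8 — the shift increases by 1 each position. The shift increases by 1 at each position, starting from +5: 5, 6, 7, ….
Applying it to curve: c+5=h, u+6=a, r+7=y, v+8=d, e+9=n.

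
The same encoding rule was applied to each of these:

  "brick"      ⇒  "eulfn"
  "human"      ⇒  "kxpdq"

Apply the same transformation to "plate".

sodwh

Compare letters: b→e is +3, r→u is +3, i→l is +3 — a constant shift. Every letter moves 3 places later in the alphabet, wrapping around z→a.
On plate: p+3=s, l+3=o, a+3=d, t+3=w, e+3=h.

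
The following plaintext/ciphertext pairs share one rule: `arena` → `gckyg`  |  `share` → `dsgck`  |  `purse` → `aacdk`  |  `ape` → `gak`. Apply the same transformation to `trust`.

ecade

The rule splits by letter class: vowels +6, consonants +11.
For trust: t(cons)+11=e, r(cons)+11=c, u(vowel)+6=a, s(cons)+11=d, t(cons)+11=e.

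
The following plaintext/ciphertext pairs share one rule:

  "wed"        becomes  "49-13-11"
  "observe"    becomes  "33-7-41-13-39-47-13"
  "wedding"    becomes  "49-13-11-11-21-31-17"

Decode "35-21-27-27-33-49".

pillow

With a=1..z=26, the number is 2·pos + 3.
Undoing it on 35-21-27-27-33-49: 35→(35−3)÷2=16=p, 21→(21−3)÷2=9=i, 27→(27−3)÷2=12=l, 27→(27−3)÷2=12=l, 33→(33−3)÷2=15=o, 49→(49−3)÷2=23=w.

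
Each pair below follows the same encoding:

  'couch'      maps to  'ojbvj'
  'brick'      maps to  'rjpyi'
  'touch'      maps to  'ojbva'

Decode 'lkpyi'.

bride

The output letters match the input read backwards, each shifted +7: couch reversed is hcuoc. Read the word backwards and shift each letter +7.
Undoing it on lkpyi: shift back: l−7=e, k−7=d, p−7=i, y−7=r, i−7=b → edirb; then reverse → bride.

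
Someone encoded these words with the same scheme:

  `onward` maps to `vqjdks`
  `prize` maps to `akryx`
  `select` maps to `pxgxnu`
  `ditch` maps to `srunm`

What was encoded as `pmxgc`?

o(14)→v(21) and n(13)→q(16) fit y≡5x+3 (mod 26); the inverse of 5 mod 26 is 21. This is an affine cipher: with a=0,…,z=25, each position x becomes (5x+3) mod 26.
Undoing it on pmxgc: p(15)→21·(15−3)≡18=s; m(12)→21·(12−3)≡7=h; x(23)→21·(23−3)≡4=e; g(6)→21·(6−3)≡11=l; c(2)→21·(2−3)≡5=f (all mod 26).

shelf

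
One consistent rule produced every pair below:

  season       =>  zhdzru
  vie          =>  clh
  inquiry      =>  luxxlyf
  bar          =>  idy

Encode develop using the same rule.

The shift depends on letter class: consonant s→z is +7, but vowel e→h is +3. The rule splits by letter class: vowels +3, consonants +7.
On develop: d(cons)+7=k, e(vowel)+3=h, v(cons)+7=c, e(vowel)+3=h, l(cons)+7=s, o(vowel)+3=r, p(cons)+7=w.

khchsrw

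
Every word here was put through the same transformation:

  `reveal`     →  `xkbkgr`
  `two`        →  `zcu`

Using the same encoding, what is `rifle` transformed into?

xolrk

Compare letters: r→x is +6, e→k is +6, v→b is +6 — a constant shift. It's a constant shift of +6 (ROT6).
Applying it to rifle: r+6=x, i+6=o, f+6=l, l+6=r, e+6=k.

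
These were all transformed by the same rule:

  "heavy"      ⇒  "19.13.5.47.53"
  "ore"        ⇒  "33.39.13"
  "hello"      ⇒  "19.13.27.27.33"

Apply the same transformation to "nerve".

h(#8)→19 and e(#5)→13: differences scale by 2, so n = 2·pos + 3. With a=1..z=26, the number is 2·pos + 3.
For nerve: n=14→31, e=5→13, r=18→39, v=22→47, e=5→13.

31.13.39.47.13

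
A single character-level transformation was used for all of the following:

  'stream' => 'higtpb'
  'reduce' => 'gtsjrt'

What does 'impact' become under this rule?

Compare letters: s→h is +15, t→i is +15, r→g is +15 — a constant shift. It's a constant shift of +15 (ROT15).
On impact: i+15=x, m+15=b, p+15=e, a+15=p, c+15=r, t+15=i.

xbepri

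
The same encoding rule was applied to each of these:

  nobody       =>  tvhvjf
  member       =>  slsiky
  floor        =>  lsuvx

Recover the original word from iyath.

crumb

Shifts by position in nobody: pos 0: n→t (+6), pos 1: o→v (+7), pos 2: b→h (+6), pos 3: o→v (+7) — repeating every 2. A repeating key of period 2 is used — shifts +6, +7 over and over.
Reversing it on iyath: i−6=c, y−7=r, a−6=u, t−7=m, h−6=b.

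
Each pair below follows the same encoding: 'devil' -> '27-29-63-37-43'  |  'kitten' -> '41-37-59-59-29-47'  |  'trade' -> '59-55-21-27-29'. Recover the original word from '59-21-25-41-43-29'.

tackle

d(#4)→27 and e(#5)→29: differences scale by 2, so n = 2·pos + 19. With a=1..z=26, the number is 2·pos + 19.
Reversing it on 59-21-25-41-43-29: 59→(59−19)÷2=20=t, 21→(21−19)÷2=1=a, 25→(25−19)÷2=3=c, 41→(41−19)÷2=11=k, 43→(43−19)÷2=12=l, 29→(29−19)÷2=5=e.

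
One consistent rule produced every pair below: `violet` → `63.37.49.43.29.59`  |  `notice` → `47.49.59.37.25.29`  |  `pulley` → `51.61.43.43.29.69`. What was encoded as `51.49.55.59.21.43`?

portal

v(#22)→63 and i(#9)→37: differences scale by 2, so n = 2·pos + 19. With a=1..z=26, the number is 2·pos + 19.
Undoing it on 51.49.55.59.21.43: 51→(51−19)÷2=16=p, 49→(49−19)÷2=15=o, 55→(55−19)÷2=18=r, 59→(59−19)÷2=20=t, 21→(21−19)÷2=1=a, 43→(43−19)÷2=12=l.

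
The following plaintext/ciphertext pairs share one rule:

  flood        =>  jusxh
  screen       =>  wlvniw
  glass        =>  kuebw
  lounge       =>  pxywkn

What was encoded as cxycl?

youth

Shifts by position in flood: pos 0: f→j (+4), pos 1: l→u (+9), pos 2: o→s (+4), pos 3: o→x (+9) — repeating every 2. A repeating key of period 2 is used — shifts +4, +9 over and over.
Undoing it on cxycl: c−4=y, x−9=o, y−4=u, c−9=t, l−4=h.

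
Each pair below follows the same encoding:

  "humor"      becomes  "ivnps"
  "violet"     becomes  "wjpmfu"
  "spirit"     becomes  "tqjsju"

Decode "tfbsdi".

search

Compare letters: h→i is +1, u→v is +1, m→n is +1 — a constant shift. This is a Caesar cipher with shift 1.
Undoing it on tfbsdi: t−1=s, f−1=e, b−1=a, s−1=r, d−1=c, i−1=h.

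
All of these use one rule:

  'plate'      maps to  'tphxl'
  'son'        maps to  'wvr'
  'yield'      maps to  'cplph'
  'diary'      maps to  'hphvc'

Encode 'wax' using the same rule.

ahb

The shift depends on letter class: consonant p→t is +4, but vowel a→h is +7. Vowels shift forward by 7 and consonants shift forward by 4.
For wax: w(cons)+4=a, a(vowel)+7=h, x(cons)+4=b.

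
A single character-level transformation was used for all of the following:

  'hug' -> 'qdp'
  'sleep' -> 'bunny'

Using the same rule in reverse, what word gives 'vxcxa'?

motor

Compare letters: h→q is +9, u→d is +9, g→p is +9 — a constant shift. Each letter is shifted forward by 9 in the alphabet (a Caesar shift of +9).
Reversing it on vxcxa: v−9=m, x−9=o, c−9=t, x−9=o, a−9=r.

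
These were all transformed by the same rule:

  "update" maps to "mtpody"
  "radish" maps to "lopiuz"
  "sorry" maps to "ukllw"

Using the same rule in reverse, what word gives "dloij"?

u(20)→m(12) and p(15)→t(19) fit y≡9x+14 (mod 26); the inverse of 9 mod 26 is 3. Each letter's alphabet position (a=0..z=25) is mapped through 9·x+14 mod 26 — an affine cipher.
Reversing it on dloij: d(3)→3·(3−14)≡19=t; l(11)→3·(11−14)≡17=r; o(14)→3·(14−14)≡0=a; i(8)→3·(8−14)≡8=i; j(9)→3·(9−14)≡11=l (all mod 26).

trail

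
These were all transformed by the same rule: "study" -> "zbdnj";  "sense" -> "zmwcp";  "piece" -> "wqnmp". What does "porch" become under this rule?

In study: s→z is +7, t→b is +8, u→d is +9, d→n is +10 — the shift increases by 1 each position. The shift increases by 1 at each position, starting from +7: 7, 8, 9, ….
For porch: p+7=w, o+8=w, r+9=a, c+10=m, h+11=s.

wwams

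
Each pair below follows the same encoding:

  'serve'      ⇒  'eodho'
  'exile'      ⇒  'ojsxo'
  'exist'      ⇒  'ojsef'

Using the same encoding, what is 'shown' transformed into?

etyiz

The shift depends on letter class: consonant s→e is +12, but vowel e→o is +10. Two shifts are in play — +10 for a/e/i/o/u, +12 for every other letter.
On shown: s(cons)+12=e, h(cons)+12=t, o(vowel)+10=y, w(cons)+12=i, n(cons)+12=z.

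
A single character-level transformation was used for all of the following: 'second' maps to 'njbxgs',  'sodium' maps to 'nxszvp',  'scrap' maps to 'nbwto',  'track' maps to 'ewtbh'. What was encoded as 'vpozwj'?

s(18)→n(13) and e(4)→j(9) fit y≡17x+19 (mod 26); the inverse of 17 mod 26 is 23. This is an affine cipher: with a=0,…,z=25, each position x becomes (17x+19) mod 26.
Decoding vpozwj: v(21)→23·(21−19)≡20=u; p(15)→23·(15−19)≡12=m; o(14)→23·(14−19)≡15=p; z(25)→23·(25−19)≡8=i; w(22)→23·(22−19)≡17=r; j(9)→23·(9−19)≡4=e (all mod 26).

umpire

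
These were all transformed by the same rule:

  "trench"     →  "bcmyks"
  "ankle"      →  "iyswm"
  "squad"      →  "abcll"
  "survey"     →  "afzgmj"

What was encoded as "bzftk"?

Shifts by position in trench: pos 0: t→b (+8), pos 1: r→c (+11), pos 2: e→m (+8), pos 3: n→y (+11) — repeating every 2. A repeating key of period 2 is used — shifts +8, +11 over and over.
Decoding bzftk: b−8=t, z−11=o, f−8=x, t−11=i, k−8=c.

toxic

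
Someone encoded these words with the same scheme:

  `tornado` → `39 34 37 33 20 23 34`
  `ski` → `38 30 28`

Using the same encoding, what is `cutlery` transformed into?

22 40 39 31 24 37 44

t is letter #20 and maps to 39: an offset of 19. Letters become their 1-based position plus 19 (so a→20, b→21, …).
Applying it to cutlery: c=3→22, u=21→40, t=20→39, l=12→31, e=5→24, r=18→37, y=25→44.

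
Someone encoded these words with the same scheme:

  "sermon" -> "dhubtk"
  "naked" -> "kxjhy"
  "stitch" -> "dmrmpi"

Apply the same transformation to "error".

huutu

s(18)→d(3) and e(4)→h(7) fit y≡9x+23 (mod 26); the inverse of 9 mod 26 is 3. Each letter's alphabet position (a=0..z=25) is mapped through 9·x+23 mod 26 — an affine cipher.
On error: e(4)→9·4+23≡7=h; r(17)→9·17+23≡20=u; r(17)→9·17+23≡20=u; o(14)→9·14+23≡19=t; r(17)→9·17+23≡20=u (all mod 26).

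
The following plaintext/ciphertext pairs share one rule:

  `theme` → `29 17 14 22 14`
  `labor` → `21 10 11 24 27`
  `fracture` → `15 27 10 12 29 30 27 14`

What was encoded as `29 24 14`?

toe

t is letter #20 and maps to 29: an offset of 9. Letters become their 1-based position plus 9 (so a→10, b→11, …).
Reversing it on 29 24 14: 29→(29−9)÷1=20=t, 24→(24−9)÷1=15=o, 14→(14−9)÷1=5=e.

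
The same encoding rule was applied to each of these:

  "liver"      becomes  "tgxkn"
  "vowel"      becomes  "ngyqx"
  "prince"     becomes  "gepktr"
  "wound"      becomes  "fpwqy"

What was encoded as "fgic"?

Read the word backwards and shift each letter +2.
Undoing it on fgic: shift back: f−2=d, g−2=e, i−2=g, c−2=a → dega; then reverse → aged.

aged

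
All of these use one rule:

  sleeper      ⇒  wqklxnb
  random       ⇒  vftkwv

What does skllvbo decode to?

offense

In sleeper: s→w is +4, l→q is +5, e→k is +6, e→l is +7 — the shift increases by 1 each position. Letter i (0-indexed) is shifted by i+4, so successive shifts are 4, 5, 6, ….
Decoding skllvbo: s−4=o, k−5=f, l−6=f, l−7=e, v−8=n, b−9=s, o−10=e.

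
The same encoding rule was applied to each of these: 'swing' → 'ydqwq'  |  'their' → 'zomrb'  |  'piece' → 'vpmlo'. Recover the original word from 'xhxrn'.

rapid

In swing: s→y is +6, w→d is +7, i→q is +8, n→w is +9 — the shift increases by 1 each position. Each letter shifts forward by (position + 6), i.e. 6, 7, 8, … — the shift grows by one for each successive letter.
Decoding xhxrn: x−6=r, h−7=a, x−8=p, r−9=i, n−10=d.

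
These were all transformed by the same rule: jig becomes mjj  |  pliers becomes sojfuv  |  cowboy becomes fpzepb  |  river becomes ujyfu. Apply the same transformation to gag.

The shift depends on letter class: consonant j→m is +3, but vowel i→j is +1. Vowels shift forward by 1 and consonants shift forward by 3.
Applying it to gag: g(cons)+3=j, a(vowel)+1=b, g(cons)+3=j.

jbj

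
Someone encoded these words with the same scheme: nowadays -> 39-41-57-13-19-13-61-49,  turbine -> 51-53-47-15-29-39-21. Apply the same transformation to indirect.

29-39-19-29-47-21-17-51

n(#14)→39 and o(#15)→41: differences scale by 2, so n = 2·pos + 11. The formula is n = 2×(alphabet index, a=1) + 11.
Applying it to indirect: i=9→29, n=14→39, d=4→19, i=9→29, r=18→47, e=5→21, c=3→17, t=20→51.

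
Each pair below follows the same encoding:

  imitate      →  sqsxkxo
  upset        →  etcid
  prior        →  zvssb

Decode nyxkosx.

A repeating key of period 2 is used — shifts +10, +4 over and over.
Reversing it on nyxkosx: n−10=d, y−4=u, x−10=n, k−4=g, o−10=e, s−4=o, x−10=n.

dungeon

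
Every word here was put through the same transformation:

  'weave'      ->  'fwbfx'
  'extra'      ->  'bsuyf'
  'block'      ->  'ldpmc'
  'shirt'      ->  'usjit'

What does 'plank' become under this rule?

lobmq

The output letters match the input read backwards, each shifted +1: weave reversed is evaew. The word is reversed, then every letter is shifted forward by 1.
On plank: reverse → knalp; then shift: k+1=l, n+1=o, a+1=b, l+1=m, p+1=q.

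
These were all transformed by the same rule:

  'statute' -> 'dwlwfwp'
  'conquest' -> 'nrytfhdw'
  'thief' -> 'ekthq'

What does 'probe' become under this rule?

The shifts repeat in a cycle of length 2: positions 0,1,… shift by +11, +3, then the pattern repeats.
Applying it to probe: p+11=a, r+3=u, o+11=z, b+3=e, e+11=p.

auzep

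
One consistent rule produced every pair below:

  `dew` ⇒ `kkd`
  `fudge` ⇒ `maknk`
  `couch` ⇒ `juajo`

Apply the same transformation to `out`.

uaa

Vowels shift forward by 6 and consonants shift forward by 7.
On out: o(vowel)+6=u, u(vowel)+6=a, t(cons)+7=a.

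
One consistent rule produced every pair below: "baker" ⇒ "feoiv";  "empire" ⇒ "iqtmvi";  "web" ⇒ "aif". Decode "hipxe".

delta

It's a constant shift of +4 (ROT4).
Decoding hipxe: h−4=d, i−4=e, p−4=l, x−4=t, e−4=a.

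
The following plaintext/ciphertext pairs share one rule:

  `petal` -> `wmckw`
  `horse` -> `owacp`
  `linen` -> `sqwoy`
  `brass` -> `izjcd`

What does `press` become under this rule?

wzncd

In petal: p→w is +7, e→m is +8, t→c is +9, a→k is +10 — the shift increases by 1 each position. The shift increases by 1 at each position, starting from +7: 7, 8, 9, ….
On press: p+7=w, r+8=z, e+9=n, s+10=c, s+11=d.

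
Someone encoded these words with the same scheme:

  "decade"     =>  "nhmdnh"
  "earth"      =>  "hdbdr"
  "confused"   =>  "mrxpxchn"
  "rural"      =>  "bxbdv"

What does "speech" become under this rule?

The shift depends on letter class: consonant d→n is +10, but vowel e→h is +3. Two shifts are in play — +3 for a/e/i/o/u, +10 for every other letter.
Applying it to speech: s(cons)+10=c, p(cons)+10=z, e(vowel)+3=h, e(vowel)+3=h, c(cons)+10=m, h(cons)+10=r.

czhhmr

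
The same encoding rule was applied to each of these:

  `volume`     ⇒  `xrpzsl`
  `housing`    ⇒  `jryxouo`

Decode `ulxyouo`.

sitting

Each letter shifts forward by (position + 2), i.e. 2, 3, 4, … — the shift grows by one for each successive letter.
Decoding ulxyouo: u−2=s, l−3=i, x−4=t, y−5=t, o−6=i, u−7=n, o−8=g.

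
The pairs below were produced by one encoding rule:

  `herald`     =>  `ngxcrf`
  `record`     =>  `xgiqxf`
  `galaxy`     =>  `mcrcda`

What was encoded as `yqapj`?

Shifts by position in herald: pos 0: h→n (+6), pos 1: e→g (+2), pos 2: r→x (+6), pos 3: a→c (+2) — repeating every 2. A repeating key of period 2 is used — shifts +6, +2 over and over.
Undoing it on yqapj: y−6=s, q−2=o, a−6=u, p−2=n, j−6=d.

sound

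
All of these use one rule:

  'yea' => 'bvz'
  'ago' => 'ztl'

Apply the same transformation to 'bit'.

yrg

Each pair mirrors across the alphabet (y↔b, e↔v, a↔z): positions sum to 25. Each letter is replaced by its mirror in the alphabet: a↔z, b↔y, c↔x, and so on (the Atbash cipher).
Applying it to bit: b↔y, i↔r, t↔g.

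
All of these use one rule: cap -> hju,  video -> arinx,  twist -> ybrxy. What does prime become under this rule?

uwrrn

The shift depends on letter class: consonant c→h is +5, but vowel a→j is +9. The rule splits by letter class: vowels +9, consonants +5.
On prime: p(cons)+5=u, r(cons)+5=w, i(vowel)+9=r, m(cons)+5=r, e(vowel)+9=n.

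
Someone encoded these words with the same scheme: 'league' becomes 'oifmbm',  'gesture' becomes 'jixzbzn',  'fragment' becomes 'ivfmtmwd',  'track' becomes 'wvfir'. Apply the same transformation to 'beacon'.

Letter i (0-indexed) is shifted by i+3, so successive shifts are 3, 4, 5, ….
Applying it to beacon: b+3=e, e+4=i, a+5=f, c+6=i, o+7=v, n+8=v.

eifivv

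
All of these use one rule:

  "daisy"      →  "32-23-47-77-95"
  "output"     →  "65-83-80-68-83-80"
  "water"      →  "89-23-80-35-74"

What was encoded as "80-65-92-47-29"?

d(#4)→32 and a(#1)→23: differences scale by 3, so n = 3·pos + 20. The formula is n = 3×(alphabet index, a=1) + 20.
Undoing it on 80-65-92-47-29: 80→(80−20)÷3=20=t, 65→(65−20)÷3=15=o, 92→(92−20)÷3=24=x, 47→(47−20)÷3=9=i, 29→(29−20)÷3=3=c.

toxic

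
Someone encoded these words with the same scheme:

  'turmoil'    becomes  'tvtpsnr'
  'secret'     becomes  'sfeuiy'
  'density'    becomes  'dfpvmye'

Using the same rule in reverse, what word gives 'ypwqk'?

young

In turmoil: t→t is +0, u→v is +1, r→t is +2, m→p is +3 — the shift increases by 1 each position. Letter i (0-indexed) is shifted by i+0, so successive shifts are 0, 1, 2, ….
Decoding ypwqk: y−0=y, p−1=o, w−2=u, q−3=n, k−4=g.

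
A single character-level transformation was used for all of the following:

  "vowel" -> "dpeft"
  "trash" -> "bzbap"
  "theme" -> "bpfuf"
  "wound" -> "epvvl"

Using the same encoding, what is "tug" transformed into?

bvo

The shift depends on letter class: consonant v→d is +8, but vowel o→p is +1. Vowels shift forward by 1 and consonants shift forward by 8.
On tug: t(cons)+8=b, u(vowel)+1=v, g(cons)+8=o.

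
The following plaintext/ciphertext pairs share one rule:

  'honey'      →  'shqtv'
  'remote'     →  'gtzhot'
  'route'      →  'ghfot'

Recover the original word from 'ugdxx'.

Treating letters as 0–25, the rule is x ↦ 17x + 3 (mod 26).
Decoding ugdxx: u(20)→23·(20−3)≡1=b; g(6)→23·(6−3)≡17=r; d(3)→23·(3−3)≡0=a; x(23)→23·(23−3)≡18=s; x(23)→23·(23−3)≡18=s (all mod 26).

brass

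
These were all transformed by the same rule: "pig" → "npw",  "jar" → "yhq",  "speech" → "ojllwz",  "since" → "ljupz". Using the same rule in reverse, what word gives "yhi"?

bar

Read the word backwards and shift each letter +7.
Reversing it on yhi: shift back: y−7=r, h−7=a, i−7=b → rab; then reverse → bar.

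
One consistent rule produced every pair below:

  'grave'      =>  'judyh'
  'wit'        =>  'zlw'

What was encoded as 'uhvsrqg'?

Every letter moves 3 places later in the alphabet, wrapping around z→a.
Undoing it on uhvsrqg: u−3=r, h−3=e, v−3=s, s−3=p, r−3=o, q−3=n, g−3=d.

respond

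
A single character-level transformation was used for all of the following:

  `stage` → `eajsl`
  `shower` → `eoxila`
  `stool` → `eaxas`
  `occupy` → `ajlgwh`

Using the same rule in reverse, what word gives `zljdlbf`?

Shifts by position in stage: pos 0: s→e (+12), pos 1: t→a (+7), pos 2: a→j (+9), pos 3: g→s (+12), pos 4: e→l (+7) — repeating every 3. A repeating key of period 3 is used — shifts +12, +7, +9 over and over.
Undoing it on zljdlbf: z−12=n, l−7=e, j−9=a, d−12=r, l−7=e, b−9=s, f−12=t.

nearest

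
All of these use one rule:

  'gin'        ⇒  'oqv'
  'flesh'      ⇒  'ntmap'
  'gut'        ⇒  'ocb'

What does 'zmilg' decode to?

ready

Compare letters: g→o is +8, i→q is +8, n→v is +8 — a constant shift. Each letter is shifted forward by 8 in the alphabet (a Caesar shift of +8).
Reversing it on zmilg: z−8=r, m−8=e, i−8=a, l−8=d, g−8=y.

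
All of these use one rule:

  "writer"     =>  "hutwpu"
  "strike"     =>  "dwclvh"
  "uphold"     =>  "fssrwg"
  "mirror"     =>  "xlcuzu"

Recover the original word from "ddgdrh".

Shifts by position in writer: pos 0: w→h (+11), pos 1: r→u (+3), pos 2: i→t (+11), pos 3: t→w (+3) — repeating every 2. The shifts repeat in a cycle of length 2: positions 0,1,… shift by +11, +3, then the pattern repeats.
Decoding ddgdrh: d−11=s, d−3=a, g−11=v, d−3=a, r−11=g, h−3=e.

savage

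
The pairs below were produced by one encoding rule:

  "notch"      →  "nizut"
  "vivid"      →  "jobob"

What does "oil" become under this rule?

The word is reversed, then every letter is shifted forward by 6.
For oil: reverse → lio; then shift: l+6=r, i+6=o, o+6=u.

rou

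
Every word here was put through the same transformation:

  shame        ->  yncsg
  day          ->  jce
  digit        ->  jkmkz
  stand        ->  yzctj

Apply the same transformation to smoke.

The rule splits by letter class: vowels +2, consonants +6.
For smoke: s(cons)+6=y, m(cons)+6=s, o(vowel)+2=q, k(cons)+6=q, e(vowel)+2=g.

ysqqg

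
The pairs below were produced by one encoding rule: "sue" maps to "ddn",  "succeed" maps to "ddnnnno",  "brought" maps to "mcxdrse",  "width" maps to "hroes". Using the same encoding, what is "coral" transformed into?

The rule splits by letter class: vowels +9, consonants +11.
Applying it to coral: c(cons)+11=n, o(vowel)+9=x, r(cons)+11=c, a(vowel)+9=j, l(cons)+11=w.

nxcjw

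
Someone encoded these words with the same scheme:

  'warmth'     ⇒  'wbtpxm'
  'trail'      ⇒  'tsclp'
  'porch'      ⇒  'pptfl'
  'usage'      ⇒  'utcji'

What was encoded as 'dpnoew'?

dollar

In warmth: w→w is +0, a→b is +1, r→t is +2, m→p is +3 — the shift increases by 1 each position. The shift increases by 1 at each position, starting from +0: 0, 1, 2, ….
Decoding dpnoew: d−0=d, p−1=o, n−2=l, o−3=l, e−4=a, w−5=r.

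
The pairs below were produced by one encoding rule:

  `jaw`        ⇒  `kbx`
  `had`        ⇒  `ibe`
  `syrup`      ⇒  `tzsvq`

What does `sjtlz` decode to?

Each letter is shifted forward by 1 in the alphabet (a Caesar shift of +1).
Undoing it on sjtlz: s−1=r, j−1=i, t−1=s, l−1=k, z−1=y.

risky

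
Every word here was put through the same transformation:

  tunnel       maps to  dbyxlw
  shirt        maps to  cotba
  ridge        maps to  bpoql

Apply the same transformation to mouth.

Shifts by position in tunnel: pos 0: t→d (+10), pos 1: u→b (+7), pos 2: n→y (+11), pos 3: n→x (+10), pos 4: e→l (+7), pos 5: l→w (+11) — repeating every 3. The shifts repeat in a cycle of length 3: positions 0,1,… shift by +10, +7, +11, then the pattern repeats.
On mouth: m+10=w, o+7=v, u+11=f, t+10=d, h+7=o.

wvfdo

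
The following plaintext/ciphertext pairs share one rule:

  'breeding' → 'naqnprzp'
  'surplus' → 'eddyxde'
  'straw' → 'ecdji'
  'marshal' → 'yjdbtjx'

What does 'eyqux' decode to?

It's a Vigenère-style cipher with numeric key [12,9]: position i shifts by key[i mod 2].
Undoing it on eyqux: e−12=s, y−9=p, q−12=e, u−9=l, x−12=l.

spell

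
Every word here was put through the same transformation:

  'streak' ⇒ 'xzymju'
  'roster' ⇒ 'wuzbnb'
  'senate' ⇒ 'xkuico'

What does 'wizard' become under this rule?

bogian

The shift increases by 1 at each position, starting from +5: 5, 6, 7, ….
On wizard: w+5=b, i+6=o, z+7=g, a+8=i, r+9=a, d+10=n.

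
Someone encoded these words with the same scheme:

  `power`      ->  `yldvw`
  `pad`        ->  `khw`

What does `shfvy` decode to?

royal

The word is reversed, then every letter is shifted forward by 7.
Decoding shfvy: shift back: s−7=l, h−7=a, f−7=y, v−7=o, y−7=r → layor; then reverse → royal.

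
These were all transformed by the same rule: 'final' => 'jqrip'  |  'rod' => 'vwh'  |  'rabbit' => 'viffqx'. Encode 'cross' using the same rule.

gvwww

The shift depends on letter class: consonant f→j is +4, but vowel i→q is +8. Two shifts are in play — +8 for a/e/i/o/u, +4 for every other letter.
Applying it to cross: c(cons)+4=g, r(cons)+4=v, o(vowel)+8=w, s(cons)+4=w, s(cons)+4=w.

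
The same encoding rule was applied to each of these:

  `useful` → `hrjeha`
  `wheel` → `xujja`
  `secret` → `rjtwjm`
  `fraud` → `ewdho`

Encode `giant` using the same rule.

u(20)→h(7) and s(18)→r(17) fit y≡21x+3 (mod 26); the inverse of 21 mod 26 is 5. Each letter's alphabet position (a=0..z=25) is mapped through 21·x+3 mod 26 — an affine cipher.
On giant: g(6)→21·6+3≡25=z; i(8)→21·8+3≡15=p; a(0)→21·0+3≡3=d; n(13)→21·13+3≡16=q; t(19)→21·19+3≡12=m (all mod 26).

zpdqm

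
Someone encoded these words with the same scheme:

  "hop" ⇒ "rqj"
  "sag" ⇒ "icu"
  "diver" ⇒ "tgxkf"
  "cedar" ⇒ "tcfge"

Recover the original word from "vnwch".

fault

The output letters match the input read backwards, each shifted +2: hop reversed is poh. Two steps: reverse the string, then apply a Caesar shift of +2.
Decoding vnwch: shift back: v−2=t, n−2=l, w−2=u, c−2=a, h−2=f → tluaf; then reverse → fault.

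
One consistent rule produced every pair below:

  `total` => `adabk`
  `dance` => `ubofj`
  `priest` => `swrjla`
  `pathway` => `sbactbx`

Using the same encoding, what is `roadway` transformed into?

t(19)→a(0) and o(14)→d(3) fit y≡15x+1 (mod 26); the inverse of 15 mod 26 is 7. Treating letters as 0–25, the rule is x ↦ 15x + 1 (mod 26).
On roadway: r(17)→15·17+1≡22=w; o(14)→15·14+1≡3=d; a(0)→15·0+1≡1=b; d(3)→15·3+1≡20=u; w(22)→15·22+1≡19=t; a(0)→15·0+1≡1=b; y(24)→15·24+1≡23=x (all mod 26).

wdbutbx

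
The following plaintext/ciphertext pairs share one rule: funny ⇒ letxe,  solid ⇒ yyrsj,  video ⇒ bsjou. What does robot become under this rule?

Shifts by position in funny: pos 0: f→l (+6), pos 1: u→e (+10), pos 2: n→t (+6), pos 3: n→x (+10) — repeating every 2. The shifts repeat in a cycle of length 2: positions 0,1,… shift by +6, +10, then the pattern repeats.
Applying it to robot: r+6=x, o+10=y, b+6=h, o+10=y, t+6=z.

xyhyz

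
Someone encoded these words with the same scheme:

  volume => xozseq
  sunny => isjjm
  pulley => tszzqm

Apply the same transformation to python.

tmnfoj

Treating letters as 0–25, the rule is x ↦ 5x + 22 (mod 26).
On python: p(15)→5·15+22≡19=t; y(24)→5·24+22≡12=m; t(19)→5·19+22≡13=n; h(7)→5·7+22≡5=f; o(14)→5·14+22≡14=o; n(13)→5·13+22≡9=j (all mod 26).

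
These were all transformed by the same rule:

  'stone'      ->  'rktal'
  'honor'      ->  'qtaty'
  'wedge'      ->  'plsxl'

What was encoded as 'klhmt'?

tempo

Treating letters as 0–25, the rule is x ↦ 19x + 13 (mod 26).
Undoing it on klhmt: k(10)→11·(10−13)≡19=t; l(11)→11·(11−13)≡4=e; h(7)→11·(7−13)≡12=m; m(12)→11·(12−13)≡15=p; t(19)→11·(19−13)≡14=o (all mod 26).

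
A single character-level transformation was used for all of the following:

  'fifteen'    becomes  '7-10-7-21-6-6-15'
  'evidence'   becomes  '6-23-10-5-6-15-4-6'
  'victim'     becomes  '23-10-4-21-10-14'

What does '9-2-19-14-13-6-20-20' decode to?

harmless

Letters become their 1-based position plus 1 (so a→2, b→3, …).
Reversing it on 9-2-19-14-13-6-20-20: 9→(9−1)÷1=8=h, 2→(2−1)÷1=1=a, 19→(19−1)÷1=18=r, 14→(14−1)÷1=13=m, 13→(13−1)÷1=12=l, 6→(6−1)÷1=5=e, 20→(20−1)÷1=19=s, 20→(20−1)÷1=19=s.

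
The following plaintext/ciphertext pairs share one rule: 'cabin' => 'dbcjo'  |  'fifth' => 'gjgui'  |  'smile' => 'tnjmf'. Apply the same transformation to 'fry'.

This is a Caesar cipher with shift 1.
For fry: f+1=g, r+1=s, y+1=z.

gsz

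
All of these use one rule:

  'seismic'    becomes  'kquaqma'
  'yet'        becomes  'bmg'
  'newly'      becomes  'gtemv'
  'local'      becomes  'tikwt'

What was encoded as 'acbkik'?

cactus

The output letters match the input read backwards, each shifted +8: seismic reversed is cimsies. Two steps: reverse the string, then apply a Caesar shift of +8.
Decoding acbkik: shift back: a−8=s, c−8=u, b−8=t, k−8=c, i−8=a, k−8=c → sutcac; then reverse → cactus.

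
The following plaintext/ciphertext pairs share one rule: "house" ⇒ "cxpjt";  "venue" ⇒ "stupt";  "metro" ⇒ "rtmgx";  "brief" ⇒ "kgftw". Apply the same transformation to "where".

vctgt

Each letter's alphabet position (a=0..z=25) is mapped through 3·x+7 mod 26 — an affine cipher.
Applying it to where: w(22)→3·22+7≡21=v; h(7)→3·7+7≡2=c; e(4)→3·4+7≡19=t; r(17)→3·17+7≡6=g; e(4)→3·4+7≡19=t (all mod 26).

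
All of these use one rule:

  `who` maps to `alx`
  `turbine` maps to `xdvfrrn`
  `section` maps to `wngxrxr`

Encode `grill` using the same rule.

kvrpp

The shift depends on letter class: consonant w→a is +4, but vowel o→x is +9. The rule splits by letter class: vowels +9, consonants +4.
For grill: g(cons)+4=k, r(cons)+4=v, i(vowel)+9=r, l(cons)+4=p, l(cons)+4=p.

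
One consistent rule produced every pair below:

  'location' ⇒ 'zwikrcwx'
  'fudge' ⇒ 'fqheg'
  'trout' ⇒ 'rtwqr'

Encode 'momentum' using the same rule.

l(11)→z(25) and o(14)→w(22) fit y≡25x+10 (mod 26); the inverse of 25 mod 26 is 25. Treating letters as 0–25, the rule is x ↦ 25x + 10 (mod 26).
For momentum: m(12)→25·12+10≡24=y; o(14)→25·14+10≡22=w; m(12)→25·12+10≡24=y; e(4)→25·4+10≡6=g; n(13)→25·13+10≡23=x; t(19)→25·19+10≡17=r; u(20)→25·20+10≡16=q; m(12)→25·12+10≡24=y (all mod 26).

ywygxrqy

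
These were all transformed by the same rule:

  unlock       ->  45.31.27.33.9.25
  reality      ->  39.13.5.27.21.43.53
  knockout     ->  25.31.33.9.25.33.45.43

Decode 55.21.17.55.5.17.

zigzag

u(#21)→45 and n(#14)→31: differences scale by 2, so n = 2·pos + 3. The formula is n = 2×(alphabet index, a=1) + 3.
Decoding 55.21.17.55.5.17: 55→(55−3)÷2=26=z, 21→(21−3)÷2=9=i, 17→(17−3)÷2=7=g, 55→(55−3)÷2=26=z, 5→(5−3)÷2=1=a, 17→(17−3)÷2=7=g.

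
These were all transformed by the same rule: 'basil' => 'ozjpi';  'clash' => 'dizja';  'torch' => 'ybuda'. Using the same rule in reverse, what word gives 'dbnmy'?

count

Treating letters as 0–25, the rule is x ↦ 15x + 25 (mod 26).
Decoding dbnmy: d(3)→7·(3−25)≡2=c; b(1)→7·(1−25)≡14=o; n(13)→7·(13−25)≡20=u; m(12)→7·(12−25)≡13=n; y(24)→7·(24−25)≡19=t (all mod 26).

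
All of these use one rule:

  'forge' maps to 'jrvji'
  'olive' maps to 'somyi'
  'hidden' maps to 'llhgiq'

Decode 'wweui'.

A repeating key of period 2 is used — shifts +4, +3 over and over.
Decoding wweui: w−4=s, w−3=t, e−4=a, u−3=r, i−4=e.

stare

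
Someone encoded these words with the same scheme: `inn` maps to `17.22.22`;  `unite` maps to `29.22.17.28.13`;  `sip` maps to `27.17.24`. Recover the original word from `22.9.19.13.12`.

naked

i is letter #9 and maps to 17: an offset of 8. Letters become their 1-based position plus 8 (so a→9, b→10, …).
Undoing it on 22.9.19.13.12: 22→(22−8)÷1=14=n, 9→(9−8)÷1=1=a, 19→(19−8)÷1=11=k, 13→(13−8)÷1=5=e, 12→(12−8)÷1=4=d.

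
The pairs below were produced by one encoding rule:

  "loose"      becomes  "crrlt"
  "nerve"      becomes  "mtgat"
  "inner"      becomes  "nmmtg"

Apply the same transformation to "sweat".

l(11)→c(2) and o(14)→r(17) fit y≡5x+25 (mod 26); the inverse of 5 mod 26 is 21. This is an affine cipher: with a=0,…,z=25, each position x becomes (5x+25) mod 26.
Applying it to sweat: s(18)→5·18+25≡11=l; w(22)→5·22+25≡5=f; e(4)→5·4+25≡19=t; a(0)→5·0+25≡25=z; t(19)→5·19+25≡16=q (all mod 26).

lftzq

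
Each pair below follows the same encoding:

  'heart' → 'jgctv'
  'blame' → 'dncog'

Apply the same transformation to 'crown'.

etqyp

Compare letters: h→j is +2, e→g is +2, a→c is +2 — a constant shift. It's a constant shift of +2 (ROT2).
Applying it to crown: c+2=e, r+2=t, o+2=q, w+2=y, n+2=p.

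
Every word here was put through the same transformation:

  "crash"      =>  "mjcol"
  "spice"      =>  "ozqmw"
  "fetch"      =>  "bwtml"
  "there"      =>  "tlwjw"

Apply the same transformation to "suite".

Each letter's alphabet position (a=0..z=25) is mapped through 5·x+2 mod 26 — an affine cipher.
Applying it to suite: s(18)→5·18+2≡14=o; u(20)→5·20+2≡24=y; i(8)→5·8+2≡16=q; t(19)→5·19+2≡19=t; e(4)→5·4+2≡22=w (all mod 26).

oyqtw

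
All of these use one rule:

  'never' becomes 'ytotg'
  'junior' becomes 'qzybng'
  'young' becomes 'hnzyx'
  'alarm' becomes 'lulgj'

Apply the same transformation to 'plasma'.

n(13)→y(24) and e(4)→t(19) fit y≡15x+11 (mod 26); the inverse of 15 mod 26 is 7. This is an affine cipher: with a=0,…,z=25, each position x becomes (15x+11) mod 26.
Applying it to plasma: p(15)→15·15+11≡2=c; l(11)→15·11+11≡20=u; a(0)→15·0+11≡11=l; s(18)→15·18+11≡21=v; m(12)→15·12+11≡9=j; a(0)→15·0+11≡11=l (all mod 26).

culvjl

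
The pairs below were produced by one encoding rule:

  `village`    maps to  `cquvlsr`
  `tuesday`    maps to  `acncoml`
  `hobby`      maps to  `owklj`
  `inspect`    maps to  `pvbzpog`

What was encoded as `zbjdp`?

In village: v→c is +7, i→q is +8, l→u is +9, l→v is +10 — the shift increases by 1 each position. Letter i (0-indexed) is shifted by i+7, so successive shifts are 7, 8, 9, ….
Reversing it on zbjdp: z−7=s, b−8=t, j−9=a, d−10=t, p−11=e.

state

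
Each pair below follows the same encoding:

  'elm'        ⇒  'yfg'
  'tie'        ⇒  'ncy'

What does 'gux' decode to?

Each letter is shifted forward by 20 in the alphabet (a Caesar shift of +20).
Reversing it on gux: g−20=m, u−20=a, x−20=d.

mad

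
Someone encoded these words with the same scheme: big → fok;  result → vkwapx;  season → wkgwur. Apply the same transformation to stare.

Two shifts are in play — +6 for a/e/i/o/u, +4 for every other letter.
On stare: s(cons)+4=w, t(cons)+4=x, a(vowel)+6=g, r(cons)+4=v, e(vowel)+6=k.

wxgvk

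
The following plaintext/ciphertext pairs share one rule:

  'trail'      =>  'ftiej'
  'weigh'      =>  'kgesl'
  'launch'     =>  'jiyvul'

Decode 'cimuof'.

mascot

t(19)→f(5) and r(17)→t(19) fit y≡19x+8 (mod 26); the inverse of 19 mod 26 is 11. This is an affine cipher: with a=0,…,z=25, each position x becomes (19x+8) mod 26.
Decoding cimuof: c(2)→11·(2−8)≡12=m; i(8)→11·(8−8)≡0=a; m(12)→11·(12−8)≡18=s; u(20)→11·(20−8)≡2=c; o(14)→11·(14−8)≡14=o; f(5)→11·(5−8)≡19=t (all mod 26).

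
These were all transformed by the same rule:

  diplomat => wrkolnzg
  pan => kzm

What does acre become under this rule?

zxiv

This is the alphabet-reversal cipher (Atbash): a becomes z, b becomes y, etc.
For acre: a↔z, c↔x, r↔i, e↔v.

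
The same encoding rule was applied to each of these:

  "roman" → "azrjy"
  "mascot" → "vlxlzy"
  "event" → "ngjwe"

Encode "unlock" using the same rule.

Shifts by position in roman: pos 0: r→a (+9), pos 1: o→z (+11), pos 2: m→r (+5), pos 3: a→j (+9), pos 4: n→y (+11) — repeating every 3. It's a Vigenère-style cipher with numeric key [9,11,5]: position i shifts by key[i mod 3].
Applying it to unlock: u+9=d, n+11=y, l+5=q, o+9=x, c+11=n, k+5=p.

dyqxnp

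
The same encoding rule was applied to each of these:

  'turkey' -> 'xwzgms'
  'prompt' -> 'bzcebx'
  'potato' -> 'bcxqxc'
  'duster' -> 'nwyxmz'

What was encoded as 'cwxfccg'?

Each letter's alphabet position (a=0..z=25) is mapped through 25·x+16 mod 26 — an affine cipher.
Decoding cwxfccg: c(2)→25·(2−16)≡14=o; w(22)→25·(22−16)≡20=u; x(23)→25·(23−16)≡19=t; f(5)→25·(5−16)≡11=l; c(2)→25·(2−16)≡14=o; c(2)→25·(2−16)≡14=o; g(6)→25·(6−16)≡10=k (all mod 26).

outlook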